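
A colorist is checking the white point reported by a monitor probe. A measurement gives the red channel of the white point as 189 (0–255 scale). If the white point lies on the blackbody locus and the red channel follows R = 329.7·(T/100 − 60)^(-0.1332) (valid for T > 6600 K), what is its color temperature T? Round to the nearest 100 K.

12500 K

(t − 60)^(-0.1332) = 189/329.7 = 0.57325.
t − 60 = 0.57325^(1/-0.1332) = 0.57325^(-7.508) = 65.199, so t = 125.199.
T = 100·t = 12520 K → 12500 K to the nearest 100 K.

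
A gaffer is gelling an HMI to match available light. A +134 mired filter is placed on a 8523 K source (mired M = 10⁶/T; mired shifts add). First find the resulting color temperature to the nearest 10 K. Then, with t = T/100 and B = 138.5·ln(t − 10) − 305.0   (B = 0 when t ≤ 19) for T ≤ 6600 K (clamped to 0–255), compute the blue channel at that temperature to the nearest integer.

M_in = 10⁶/8523 = 117.33; M_out = 117.33 + (+134) = 251.33.
T_out = 10⁶/251.33 = 3978.8 K → 3980 K; t = 39.8.
B = 138.5·ln(39.8 − 10) − 305.0 = 138.5·ln 29.8 − 305.0 = 138.5·3.3945 − 305.0 = 165.139.
Rounded: 165.

165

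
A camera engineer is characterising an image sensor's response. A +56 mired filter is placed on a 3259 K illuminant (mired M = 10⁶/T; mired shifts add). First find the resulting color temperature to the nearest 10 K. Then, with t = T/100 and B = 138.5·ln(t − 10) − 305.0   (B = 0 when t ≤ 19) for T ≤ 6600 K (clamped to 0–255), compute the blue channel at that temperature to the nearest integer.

92

M_in = 10⁶/3259 = 306.84; M_out = 306.84 + (+56) = 362.84.
T_out = 10⁶/362.84 = 2756.0 K → 2760 K; t = 27.6.
B = 138.5·ln(27.6 − 10) − 305.0 = 138.5·ln 17.6 − 305.0 = 138.5·2.8679 − 305.0 = 92.204.
Rounded: 92.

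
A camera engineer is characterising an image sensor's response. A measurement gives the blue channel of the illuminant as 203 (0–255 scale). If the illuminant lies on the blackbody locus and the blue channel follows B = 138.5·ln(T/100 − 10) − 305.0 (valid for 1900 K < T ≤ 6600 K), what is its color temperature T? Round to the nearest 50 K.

ln(t − 10) = (203 + 305.0) / 138.5 = 3.6679.
t − 10 = e^3.6679 = 39.168, so t = 49.168.
T = 100·t = 4917 K → 4900 K to the nearest 50 K.

4900 K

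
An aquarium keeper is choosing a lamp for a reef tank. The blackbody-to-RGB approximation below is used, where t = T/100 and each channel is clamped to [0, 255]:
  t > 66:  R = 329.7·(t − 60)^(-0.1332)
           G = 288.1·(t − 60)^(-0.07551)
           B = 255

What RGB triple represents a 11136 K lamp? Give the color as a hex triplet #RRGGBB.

#C3D6FF

t = 11136/100 = 111.36; the t > 66 branch applies.
R = 329.7·(111.36 − 60)^(-0.1332) = 329.7·51.36^(-0.1332) = 329.7·0.59176 = 195.103.
G = 288.1·(111.36 − 60)^(-0.07551) = 288.1·51.36^(-0.07551) = 288.1·0.74273 = 213.980.
B = 255 by definition for t > 66.
Rounded: (195, 214, 255).
In hex: #C3D6FF.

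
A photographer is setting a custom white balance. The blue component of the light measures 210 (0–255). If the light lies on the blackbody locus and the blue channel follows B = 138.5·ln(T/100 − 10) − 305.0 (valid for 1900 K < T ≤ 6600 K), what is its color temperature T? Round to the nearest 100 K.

5100 K

ln(t − 10) = (210 + 305.0) / 138.5 = 3.7184.
t − 10 = e^3.7184 = 41.199, so t = 51.199.
T = 100·t = 5120 K → 5100 K to the nearest 100 K.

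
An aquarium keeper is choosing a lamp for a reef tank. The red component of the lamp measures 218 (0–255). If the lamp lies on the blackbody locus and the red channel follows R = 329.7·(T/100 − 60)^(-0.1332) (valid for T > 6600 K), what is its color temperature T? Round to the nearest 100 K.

8200 K

(t − 60)^(-0.1332) = 218/329.7 = 0.66121.
t − 60 = 0.66121^(1/-0.1332) = 0.66121^(-7.508) = 22.326, so t = 82.326.
T = 100·t = 8233 K → 8200 K to the nearest 100 K.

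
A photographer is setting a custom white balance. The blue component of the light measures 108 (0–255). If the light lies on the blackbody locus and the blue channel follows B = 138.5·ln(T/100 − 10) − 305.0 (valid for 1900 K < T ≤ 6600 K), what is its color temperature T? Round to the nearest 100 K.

ln(t − 10) = (108 + 305.0) / 138.5 = 2.9819.
t − 10 = e^2.9819 = 19.726, so t = 29.726.
T = 100·t = 2973 K → 3000 K to the nearest 100 K.

3000 K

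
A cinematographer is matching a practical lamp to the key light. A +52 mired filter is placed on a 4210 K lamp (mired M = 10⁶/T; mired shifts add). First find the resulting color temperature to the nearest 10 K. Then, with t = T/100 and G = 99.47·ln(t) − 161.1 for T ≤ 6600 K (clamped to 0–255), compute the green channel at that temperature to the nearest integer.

M_in = 10⁶/4210 = 237.53; M_out = 237.53 + (+52) = 289.53.
T_out = 10⁶/289.53 = 3453.9 K → 3450 K; t = 34.5.
G = 99.47·ln 34.5 − 161.1 = 99.47·3.5410 − 161.1 = 191.119.
Rounded: 191.

191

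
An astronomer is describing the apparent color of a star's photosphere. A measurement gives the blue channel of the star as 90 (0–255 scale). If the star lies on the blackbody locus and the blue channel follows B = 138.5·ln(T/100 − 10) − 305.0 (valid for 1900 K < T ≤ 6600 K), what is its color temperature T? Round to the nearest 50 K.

2750 K

ln(t − 10) = (90 + 305.0) / 138.5 = 2.8520.
t − 10 = e^2.8520 = 17.322, so t = 27.322.
T = 100·t = 2732 K → 2750 K to the nearest 50 K.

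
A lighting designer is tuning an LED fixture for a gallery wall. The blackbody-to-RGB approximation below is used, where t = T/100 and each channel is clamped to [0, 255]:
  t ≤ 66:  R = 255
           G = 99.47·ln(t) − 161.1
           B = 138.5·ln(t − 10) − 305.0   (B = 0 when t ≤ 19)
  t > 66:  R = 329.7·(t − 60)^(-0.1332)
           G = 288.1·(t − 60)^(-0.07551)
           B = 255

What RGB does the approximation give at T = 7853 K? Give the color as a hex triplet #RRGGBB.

t = 7853/100 = 78.53; the t > 66 branch applies.
R = 329.7·(78.53 − 60)^(-0.1332) = 329.7·18.53^(-0.1332) = 329.7·0.67783 = 223.480.
G = 288.1·(78.53 − 60)^(-0.07551) = 288.1·18.53^(-0.07551) = 288.1·0.80216 = 231.103.
B = 255 by definition for t > 66.
Rounded: (223, 231, 255).
In hex: #DFE7FF.

#DFE7FF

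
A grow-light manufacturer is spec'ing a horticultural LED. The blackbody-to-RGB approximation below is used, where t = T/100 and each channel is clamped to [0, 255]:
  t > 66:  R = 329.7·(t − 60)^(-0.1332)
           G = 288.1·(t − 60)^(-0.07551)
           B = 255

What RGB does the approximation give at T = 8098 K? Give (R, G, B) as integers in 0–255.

(220, 229, 255)

t = 8098/100 = 80.98; the t > 66 branch applies.
R = 329.7·(80.98 − 60)^(-0.1332) = 329.7·20.98^(-0.1332) = 329.7·0.66671 = 219.814.
G = 288.1·(80.98 − 60)^(-0.07551) = 288.1·20.98^(-0.07551) = 288.1·0.79468 = 228.946.
B = 255 by definition for t > 66.
Rounded: (220, 229, 255).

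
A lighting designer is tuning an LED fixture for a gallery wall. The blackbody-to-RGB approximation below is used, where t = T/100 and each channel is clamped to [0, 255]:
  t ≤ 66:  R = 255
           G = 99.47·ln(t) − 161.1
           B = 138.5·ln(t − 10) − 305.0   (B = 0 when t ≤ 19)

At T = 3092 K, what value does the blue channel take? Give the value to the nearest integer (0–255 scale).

116

t = 3092/100 = 30.92; the t ≤ 66 branch applies.
B = 138.5·ln(30.92 − 10) − 305.0 = 138.5·ln 20.92 − 305.0 = 138.5·3.0407 − 305.0 = 116.138.
Rounded: 116.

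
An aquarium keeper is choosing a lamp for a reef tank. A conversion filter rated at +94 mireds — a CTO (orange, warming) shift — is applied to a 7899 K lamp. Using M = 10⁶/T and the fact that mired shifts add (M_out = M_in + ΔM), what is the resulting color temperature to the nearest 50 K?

4550 K

M_in = 10⁶/7899 = 126.60 mireds.
M_out = 126.60 + (+94) = 220.60 mireds.
T_out = 10⁶/220.60 = 4533.1 K → 4550 K.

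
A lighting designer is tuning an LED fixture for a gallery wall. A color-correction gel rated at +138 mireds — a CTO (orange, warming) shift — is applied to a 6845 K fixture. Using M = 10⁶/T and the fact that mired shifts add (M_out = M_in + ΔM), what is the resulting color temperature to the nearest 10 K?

3520 K

M_in = 10⁶/6845 = 146.09 mireds.
M_out = 146.09 + (+138) = 284.09 mireds.
T_out = 10⁶/284.09 = 3520.0 K → 3520 K.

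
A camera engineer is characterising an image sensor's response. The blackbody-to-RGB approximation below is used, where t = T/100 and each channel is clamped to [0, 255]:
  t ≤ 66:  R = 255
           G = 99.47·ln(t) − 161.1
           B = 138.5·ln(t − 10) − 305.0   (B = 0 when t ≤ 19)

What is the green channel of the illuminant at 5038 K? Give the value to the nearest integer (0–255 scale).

t = 5038/100 = 50.38; the t ≤ 66 branch applies.
G = 99.47·ln 50.38 − 161.1 = 99.47·3.9196 − 161.1 = 228.782.
Rounded: 229.

229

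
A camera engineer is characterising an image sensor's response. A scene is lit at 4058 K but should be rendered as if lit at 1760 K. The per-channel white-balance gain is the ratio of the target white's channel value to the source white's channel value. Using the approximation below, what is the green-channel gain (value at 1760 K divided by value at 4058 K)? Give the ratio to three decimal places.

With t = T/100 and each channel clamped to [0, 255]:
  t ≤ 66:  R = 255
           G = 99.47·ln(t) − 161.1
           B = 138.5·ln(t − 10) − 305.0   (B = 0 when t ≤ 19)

0.599

At 4058 K (t = 40.58):
  G = 99.47·ln 40.58 − 161.1 = 99.47·3.7033 − 161.1 = 207.265.
At 1760 K (t = 17.6):
  G = 99.47·ln 17.6 − 161.1 = 99.47·2.8679 − 161.1 = 124.170.
Gain = 124.170 / 207.265 = 0.5991 → 0.599.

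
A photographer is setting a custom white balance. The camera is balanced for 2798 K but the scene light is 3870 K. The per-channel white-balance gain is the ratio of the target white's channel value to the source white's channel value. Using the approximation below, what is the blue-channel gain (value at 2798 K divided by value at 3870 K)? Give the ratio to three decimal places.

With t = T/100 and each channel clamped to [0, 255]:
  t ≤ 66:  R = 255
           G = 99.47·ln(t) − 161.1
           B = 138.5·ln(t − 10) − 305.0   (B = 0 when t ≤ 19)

0.595

At 3870 K (t = 38.7):
  B = 138.5·ln(38.7 − 10) − 305.0 = 138.5·ln 28.7 − 305.0 = 138.5·3.3569 − 305.0 = 159.930.
At 2798 K (t = 27.98):
  B = 138.5·ln(27.98 − 10) − 305.0 = 138.5·ln 17.98 − 305.0 = 138.5·2.8893 − 305.0 = 95.163.
Gain = 95.163 / 159.930 = 0.5950 → 0.595.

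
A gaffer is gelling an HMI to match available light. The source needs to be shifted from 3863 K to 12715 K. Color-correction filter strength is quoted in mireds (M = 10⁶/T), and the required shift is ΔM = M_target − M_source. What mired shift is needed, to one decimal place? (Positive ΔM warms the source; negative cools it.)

M_source = 10⁶/3863 = 258.866; M_target = 10⁶/12715 = 78.647.
ΔM = 78.647 − 258.866 = -180.219 → -180.2 mireds, a cooling shift.

-180.2 mireds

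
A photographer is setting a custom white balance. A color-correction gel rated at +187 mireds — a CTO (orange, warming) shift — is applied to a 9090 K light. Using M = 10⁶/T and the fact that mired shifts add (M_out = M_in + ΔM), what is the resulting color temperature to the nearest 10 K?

3370 K

M_in = 10⁶/9090 = 110.01 mireds.
M_out = 110.01 + (+187) = 297.01 mireds.
T_out = 10⁶/297.01 = 3366.9 K → 3370 K.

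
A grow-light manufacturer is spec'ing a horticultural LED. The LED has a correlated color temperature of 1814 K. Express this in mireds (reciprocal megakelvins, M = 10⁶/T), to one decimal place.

551.3 mireds

M = 10⁶ / 1814 = 551.268 → 551.3 mireds.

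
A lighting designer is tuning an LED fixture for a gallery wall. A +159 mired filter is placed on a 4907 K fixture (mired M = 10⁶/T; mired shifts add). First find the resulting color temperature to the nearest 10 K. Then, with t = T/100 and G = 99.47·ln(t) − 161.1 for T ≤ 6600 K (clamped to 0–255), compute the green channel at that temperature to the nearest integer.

169

M_in = 10⁶/4907 = 203.79; M_out = 203.79 + (+159) = 362.79.
T_out = 10⁶/362.79 = 2756.4 K → 2760 K; t = 27.6.
G = 99.47·ln 27.6 − 161.1 = 99.47·3.3178 − 161.1 = 168.923.
Rounded: 169.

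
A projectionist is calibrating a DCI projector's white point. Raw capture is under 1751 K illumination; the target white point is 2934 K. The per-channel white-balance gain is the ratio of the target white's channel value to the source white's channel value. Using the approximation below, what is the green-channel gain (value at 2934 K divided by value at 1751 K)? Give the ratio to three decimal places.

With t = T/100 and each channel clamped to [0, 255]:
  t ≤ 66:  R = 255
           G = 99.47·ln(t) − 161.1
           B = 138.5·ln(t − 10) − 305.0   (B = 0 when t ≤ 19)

At 1751 K (t = 17.51):
  G = 99.47·ln 17.51 − 161.1 = 99.47·2.8628 − 161.1 = 123.660.
At 2934 K (t = 29.34):
  G = 99.47·ln 29.34 − 161.1 = 99.47·3.3790 − 161.1 = 175.004.
Gain = 175.004 / 123.660 = 1.4152 → 1.415.

1.415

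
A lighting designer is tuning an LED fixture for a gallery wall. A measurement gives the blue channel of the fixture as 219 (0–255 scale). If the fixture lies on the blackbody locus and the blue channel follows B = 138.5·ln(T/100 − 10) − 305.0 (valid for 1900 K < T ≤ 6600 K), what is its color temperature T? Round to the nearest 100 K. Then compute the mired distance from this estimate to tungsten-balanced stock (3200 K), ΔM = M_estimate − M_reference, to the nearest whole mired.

-127 mireds

ln(t − 10) = (219 + 305.0) / 138.5 = 3.7834.
t − 10 = e^3.7834 = 43.965, so t = 53.965.
T = 100·t = 5396 K → 5400 K to the nearest 100 K.
M_estimate = 10⁶/5400 = 185.19; M_reference = 10⁶/3200 = 312.50.
ΔM = 185.19 − 312.50 = -127.31 → -127 mireds.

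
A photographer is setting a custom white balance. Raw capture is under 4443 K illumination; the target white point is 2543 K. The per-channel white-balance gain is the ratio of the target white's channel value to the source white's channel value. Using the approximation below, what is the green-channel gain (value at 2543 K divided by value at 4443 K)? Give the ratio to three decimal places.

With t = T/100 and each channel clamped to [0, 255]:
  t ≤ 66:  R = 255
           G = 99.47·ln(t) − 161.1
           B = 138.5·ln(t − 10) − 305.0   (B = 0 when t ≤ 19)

At 4443 K (t = 44.43):
  G = 99.47·ln 44.43 − 161.1 = 99.47·3.7939 − 161.1 = 216.281.
At 2543 K (t = 25.43):
  G = 99.47·ln 25.43 − 161.1 = 99.47·3.2359 − 161.1 = 160.778.
Gain = 160.778 / 216.281 = 0.7434 → 0.743.

0.743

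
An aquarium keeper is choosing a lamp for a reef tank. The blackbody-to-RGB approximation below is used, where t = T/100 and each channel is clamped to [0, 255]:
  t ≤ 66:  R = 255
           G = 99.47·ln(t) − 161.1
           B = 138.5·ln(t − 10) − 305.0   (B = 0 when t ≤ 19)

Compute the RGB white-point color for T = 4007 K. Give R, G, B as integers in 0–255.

t = 4007/100 = 40.07; the t ≤ 66 branch applies.
R = 255 by definition for t ≤ 66.
G = 99.47·ln 40.07 − 161.1 = 99.47·3.6906 − 161.1 = 206.007.
B = 138.5·ln(40.07 − 10) − 305.0 = 138.5·ln 30.07 − 305.0 = 138.5·3.4035 − 305.0 = 166.389.
Rounded: (255, 206, 166).

R=255, G=206, B=166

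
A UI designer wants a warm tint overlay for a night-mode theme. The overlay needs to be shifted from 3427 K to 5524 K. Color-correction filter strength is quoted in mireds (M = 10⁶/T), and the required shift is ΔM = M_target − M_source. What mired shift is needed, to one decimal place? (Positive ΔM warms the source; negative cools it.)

-110.8 mireds

M_source = 10⁶/3427 = 291.800; M_target = 10⁶/5524 = 181.028.
ΔM = 181.028 − 291.800 = -110.772 → -110.8 mireds, a cooling shift.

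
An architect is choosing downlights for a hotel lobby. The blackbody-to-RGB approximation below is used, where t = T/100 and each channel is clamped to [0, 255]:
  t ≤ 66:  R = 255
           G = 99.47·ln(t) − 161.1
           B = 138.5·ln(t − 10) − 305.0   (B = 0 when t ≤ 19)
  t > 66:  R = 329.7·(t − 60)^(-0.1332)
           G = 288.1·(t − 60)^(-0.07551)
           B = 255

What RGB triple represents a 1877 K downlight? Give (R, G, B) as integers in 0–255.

t = 1877/100 = 18.77; the t ≤ 66 branch applies.
R = 255 by definition for t ≤ 66.
G = 99.47·ln 18.77 − 161.1 = 99.47·2.9323 − 161.1 = 130.572.
t = 18.77 ≤ 19, so B = 0.
Rounded: (255, 131, 0).

(255, 131, 0)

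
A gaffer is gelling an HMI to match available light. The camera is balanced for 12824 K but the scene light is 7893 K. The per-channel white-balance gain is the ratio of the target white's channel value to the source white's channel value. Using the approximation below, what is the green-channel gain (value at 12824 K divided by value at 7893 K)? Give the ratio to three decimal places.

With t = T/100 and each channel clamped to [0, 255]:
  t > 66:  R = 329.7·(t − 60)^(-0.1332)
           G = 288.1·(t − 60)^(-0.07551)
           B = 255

At 7893 K (t = 78.93):
  G = 288.1·(78.93 − 60)^(-0.07551) = 288.1·18.93^(-0.07551) = 288.1·0.80087 = 230.731.
At 12824 K (t = 128.24):
  G = 288.1·(128.24 − 60)^(-0.07551) = 288.1·68.24^(-0.07551) = 288.1·0.72696 = 209.438.
Gain = 209.438 / 230.731 = 0.9077 → 0.908.

0.908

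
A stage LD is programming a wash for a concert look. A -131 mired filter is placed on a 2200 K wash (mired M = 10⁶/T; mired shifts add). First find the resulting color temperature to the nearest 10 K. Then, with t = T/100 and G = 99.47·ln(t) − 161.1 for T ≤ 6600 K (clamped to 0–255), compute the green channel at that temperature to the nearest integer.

180

M_in = 10⁶/2200 = 454.55; M_out = 454.55 + (-131) = 323.55.
T_out = 10⁶/323.55 = 3090.8 K → 3090 K; t = 30.9.
G = 99.47·ln 30.9 − 161.1 = 99.47·3.4308 − 161.1 = 180.157.
Rounded: 180.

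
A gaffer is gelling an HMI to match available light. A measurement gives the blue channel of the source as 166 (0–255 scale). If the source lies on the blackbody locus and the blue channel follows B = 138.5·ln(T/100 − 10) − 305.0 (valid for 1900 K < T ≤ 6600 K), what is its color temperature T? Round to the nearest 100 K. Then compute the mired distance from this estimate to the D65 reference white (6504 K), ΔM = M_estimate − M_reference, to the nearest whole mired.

ln(t − 10) = (166 + 305.0) / 138.5 = 3.4007.
t − 10 = e^3.4007 = 29.986, so t = 39.986.
T = 100·t = 3999 K → 4000 K to the nearest 100 K.
M_estimate = 10⁶/4000 = 250.00; M_reference = 10⁶/6504 = 153.75.
ΔM = 250.00 − 153.75 = 96.25 → +96 mireds.

+96 mireds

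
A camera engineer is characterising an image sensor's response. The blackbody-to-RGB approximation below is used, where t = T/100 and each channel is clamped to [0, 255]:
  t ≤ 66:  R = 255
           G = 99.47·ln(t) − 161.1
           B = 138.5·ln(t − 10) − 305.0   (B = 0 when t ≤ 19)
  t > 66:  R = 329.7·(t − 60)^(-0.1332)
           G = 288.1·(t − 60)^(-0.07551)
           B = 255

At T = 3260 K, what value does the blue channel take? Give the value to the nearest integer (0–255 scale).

127

t = 3260/100 = 32.6; the t ≤ 66 branch applies.
B = 138.5·ln(32.6 − 10) − 305.0 = 138.5·ln 22.6 − 305.0 = 138.5·3.1179 − 305.0 = 126.836.
Rounded: 127.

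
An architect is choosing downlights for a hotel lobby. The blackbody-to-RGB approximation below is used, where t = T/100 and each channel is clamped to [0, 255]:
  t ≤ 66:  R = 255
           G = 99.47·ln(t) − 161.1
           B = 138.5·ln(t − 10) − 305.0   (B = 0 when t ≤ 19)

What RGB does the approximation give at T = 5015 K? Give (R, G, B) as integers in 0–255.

(255, 228, 206)

t = 5015/100 = 50.15; the t ≤ 66 branch applies.
R = 255 by definition for t ≤ 66.
G = 99.47·ln 50.15 − 161.1 = 99.47·3.9150 − 161.1 = 228.327.
B = 138.5·ln(50.15 − 10) − 305.0 = 138.5·ln 40.15 − 305.0 = 138.5·3.6926 − 305.0 = 206.428.
Rounded: (255, 228, 206).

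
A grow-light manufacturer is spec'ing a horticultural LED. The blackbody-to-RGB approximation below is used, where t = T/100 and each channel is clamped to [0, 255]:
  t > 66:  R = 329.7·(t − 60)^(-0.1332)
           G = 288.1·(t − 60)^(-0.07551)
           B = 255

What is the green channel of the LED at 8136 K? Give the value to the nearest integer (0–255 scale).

t = 8136/100 = 81.36; the t > 66 branch applies.
G = 288.1·(81.36 − 60)^(-0.07551) = 288.1·21.36^(-0.07551) = 288.1·0.79360 = 228.636.
Rounded: 229.

229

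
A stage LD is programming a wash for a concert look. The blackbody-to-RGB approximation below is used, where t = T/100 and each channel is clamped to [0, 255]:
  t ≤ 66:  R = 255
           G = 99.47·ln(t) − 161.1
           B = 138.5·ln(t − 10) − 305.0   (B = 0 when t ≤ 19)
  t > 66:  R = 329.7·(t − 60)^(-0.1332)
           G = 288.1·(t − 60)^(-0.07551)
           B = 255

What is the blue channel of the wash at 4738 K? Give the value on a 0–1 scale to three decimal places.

0.771

t = 4738/100 = 47.38; the t ≤ 66 branch applies.
B = 138.5·ln(47.38 − 10) − 305.0 = 138.5·ln 37.38 − 305.0 = 138.5·3.6211 − 305.0 = 196.527.
On a 0–1 scale: 196.527/255 = 0.7707 → 0.771.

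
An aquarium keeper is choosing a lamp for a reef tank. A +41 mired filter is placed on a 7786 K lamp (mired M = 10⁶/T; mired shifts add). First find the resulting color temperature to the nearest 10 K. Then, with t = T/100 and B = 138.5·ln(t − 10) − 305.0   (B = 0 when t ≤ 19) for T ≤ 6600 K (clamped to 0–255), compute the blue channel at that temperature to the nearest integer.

M_in = 10⁶/7786 = 128.44; M_out = 128.44 + (+41) = 169.44.
T_out = 10⁶/169.44 = 5901.9 K → 5900 K; t = 59.
B = 138.5·ln(59 − 10) − 305.0 = 138.5·ln 49 − 305.0 = 138.5·3.8918 − 305.0 = 234.017.
Rounded: 234.

234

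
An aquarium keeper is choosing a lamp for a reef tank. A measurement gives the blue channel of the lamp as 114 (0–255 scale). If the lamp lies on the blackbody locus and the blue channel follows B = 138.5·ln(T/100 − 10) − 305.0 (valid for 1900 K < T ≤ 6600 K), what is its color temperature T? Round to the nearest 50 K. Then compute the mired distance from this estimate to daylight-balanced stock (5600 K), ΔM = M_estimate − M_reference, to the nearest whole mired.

ln(t − 10) = (114 + 305.0) / 138.5 = 3.0253.
t − 10 = e^3.0253 = 20.600, so t = 30.600.
T = 100·t = 3060 K → 3050 K to the nearest 50 K.
M_estimate = 10⁶/3050 = 327.87; M_reference = 10⁶/5600 = 178.57.
ΔM = 327.87 − 178.57 = 149.30 → +149 mireds.

+149 mireds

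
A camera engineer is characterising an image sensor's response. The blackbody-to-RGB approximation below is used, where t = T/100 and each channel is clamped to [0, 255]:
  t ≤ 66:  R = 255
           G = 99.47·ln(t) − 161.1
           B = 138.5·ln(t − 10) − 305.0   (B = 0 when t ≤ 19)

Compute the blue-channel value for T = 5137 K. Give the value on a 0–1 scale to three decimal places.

t = 5137/100 = 51.37; the t ≤ 66 branch applies.
B = 138.5·ln(51.37 − 10) − 305.0 = 138.5·ln 41.37 − 305.0 = 138.5·3.7226 − 305.0 = 210.574.
On a 0–1 scale: 210.574/255 = 0.8258 → 0.826.

0.826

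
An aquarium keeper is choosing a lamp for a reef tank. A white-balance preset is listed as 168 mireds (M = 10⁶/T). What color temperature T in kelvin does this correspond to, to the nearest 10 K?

T = 10⁶ / 168 = 5952.38 K → 5950 K.

5950 K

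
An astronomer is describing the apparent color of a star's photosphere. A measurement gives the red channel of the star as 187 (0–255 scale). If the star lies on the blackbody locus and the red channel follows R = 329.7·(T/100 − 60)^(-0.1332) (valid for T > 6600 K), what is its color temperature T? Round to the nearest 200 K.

(t − 60)^(-0.1332) = 187/329.7 = 0.56718.
t − 60 = 0.56718^(1/-0.1332) = 0.56718^(-7.508) = 70.620, so t = 130.620.
T = 100·t = 13062 K → 13000 K to the nearest 200 K.

13000 K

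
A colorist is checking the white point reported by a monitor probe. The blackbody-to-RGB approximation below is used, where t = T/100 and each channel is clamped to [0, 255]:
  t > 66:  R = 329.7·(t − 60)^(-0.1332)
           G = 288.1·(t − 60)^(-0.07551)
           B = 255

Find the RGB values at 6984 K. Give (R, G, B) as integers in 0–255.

(243, 242, 255)

t = 6984/100 = 69.84; the t > 66 branch applies.
R = 329.7·(69.84 − 60)^(-0.1332) = 329.7·9.84^(-0.1332) = 329.7·0.73745 = 243.138.
G = 288.1·(69.84 − 60)^(-0.07551) = 288.1·9.84^(-0.07551) = 288.1·0.84143 = 242.417.
B = 255 by definition for t > 66.
Rounded: (243, 242, 255).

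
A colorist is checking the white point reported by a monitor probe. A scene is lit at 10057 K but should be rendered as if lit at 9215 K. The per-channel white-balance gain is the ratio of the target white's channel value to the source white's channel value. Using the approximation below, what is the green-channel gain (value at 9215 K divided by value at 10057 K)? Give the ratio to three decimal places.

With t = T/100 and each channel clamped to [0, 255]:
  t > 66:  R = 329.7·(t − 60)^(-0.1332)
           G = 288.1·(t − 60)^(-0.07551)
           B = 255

1.018

At 10057 K (t = 100.57):
  G = 288.1·(100.57 − 60)^(-0.07551) = 288.1·40.57^(-0.07551) = 288.1·0.75607 = 217.825.
At 9215 K (t = 92.15):
  G = 288.1·(92.15 − 60)^(-0.07551) = 288.1·32.15^(-0.07551) = 288.1·0.76947 = 221.685.
Gain = 221.685 / 217.825 = 1.0177 → 1.018.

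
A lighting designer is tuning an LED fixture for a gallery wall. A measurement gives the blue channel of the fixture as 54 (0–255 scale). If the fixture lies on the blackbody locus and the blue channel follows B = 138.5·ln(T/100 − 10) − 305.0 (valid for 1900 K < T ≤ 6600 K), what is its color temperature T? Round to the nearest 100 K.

2300 K

ln(t − 10) = (54 + 305.0) / 138.5 = 2.5921.
t − 10 = e^2.5921 = 13.357, so t = 23.357.
T = 100·t = 2336 K → 2300 K to the nearest 100 K.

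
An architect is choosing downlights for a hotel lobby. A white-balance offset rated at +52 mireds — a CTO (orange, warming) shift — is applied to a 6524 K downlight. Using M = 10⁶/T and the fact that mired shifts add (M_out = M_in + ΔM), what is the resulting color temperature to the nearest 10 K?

M_in = 10⁶/6524 = 153.28 mireds.
M_out = 153.28 + (+52) = 205.28 mireds.
T_out = 10⁶/205.28 = 4871.4 K → 4870 K.

4870 K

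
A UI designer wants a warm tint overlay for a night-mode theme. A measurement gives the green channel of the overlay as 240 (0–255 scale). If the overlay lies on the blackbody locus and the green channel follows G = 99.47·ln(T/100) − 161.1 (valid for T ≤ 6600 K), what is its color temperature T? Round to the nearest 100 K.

5600 K

ln t = (240 + 161.1) / 99.47 = 4.0324.
t = e^4.0324 = 56.394.
T = 100·t = 5639 K → 5600 K to the nearest 100 K.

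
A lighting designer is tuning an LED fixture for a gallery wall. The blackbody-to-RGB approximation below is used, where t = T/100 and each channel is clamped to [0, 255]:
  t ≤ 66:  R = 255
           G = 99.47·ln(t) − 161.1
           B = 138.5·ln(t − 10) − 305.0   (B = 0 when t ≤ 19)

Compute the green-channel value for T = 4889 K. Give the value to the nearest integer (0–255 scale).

t = 4889/100 = 48.89; the t ≤ 66 branch applies.
G = 99.47·ln 48.89 − 161.1 = 99.47·3.8896 − 161.1 = 225.796.
Rounded: 226.

226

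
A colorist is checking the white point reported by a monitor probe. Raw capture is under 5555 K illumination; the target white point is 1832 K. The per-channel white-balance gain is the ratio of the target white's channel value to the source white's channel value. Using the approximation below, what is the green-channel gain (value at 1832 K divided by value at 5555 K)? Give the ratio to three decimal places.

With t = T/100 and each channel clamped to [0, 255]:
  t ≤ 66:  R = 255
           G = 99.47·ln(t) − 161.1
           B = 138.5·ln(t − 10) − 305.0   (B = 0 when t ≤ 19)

0.537

At 5555 K (t = 55.55):
  G = 99.47·ln 55.55 − 161.1 = 99.47·4.0173 − 161.1 = 238.499.
At 1832 K (t = 18.32):
  G = 99.47·ln 18.32 − 161.1 = 99.47·2.9080 − 161.1 = 128.158.
Gain = 128.158 / 238.499 = 0.5374 → 0.537.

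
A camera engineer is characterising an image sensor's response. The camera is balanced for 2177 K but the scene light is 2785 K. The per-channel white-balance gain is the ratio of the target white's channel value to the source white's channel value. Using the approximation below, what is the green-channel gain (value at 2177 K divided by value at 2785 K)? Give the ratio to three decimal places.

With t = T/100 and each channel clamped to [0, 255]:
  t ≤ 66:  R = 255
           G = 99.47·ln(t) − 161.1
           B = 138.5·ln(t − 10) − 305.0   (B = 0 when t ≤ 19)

At 2785 K (t = 27.85):
  G = 99.47·ln 27.85 − 161.1 = 99.47·3.3268 − 161.1 = 169.820.
At 2177 K (t = 21.77):
  G = 99.47·ln 21.77 − 161.1 = 99.47·3.0805 − 161.1 = 145.321.
Gain = 145.321 / 169.820 = 0.8557 → 0.856.

0.856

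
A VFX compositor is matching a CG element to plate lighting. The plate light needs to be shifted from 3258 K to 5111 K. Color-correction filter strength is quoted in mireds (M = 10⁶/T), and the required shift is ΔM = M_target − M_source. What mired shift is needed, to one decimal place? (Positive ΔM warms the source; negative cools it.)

M_source = 10⁶/3258 = 306.937; M_target = 10⁶/5111 = 195.656.
ΔM = 195.656 − 306.937 = -111.280 → -111.3 mireds, a cooling shift.

-111.3 mireds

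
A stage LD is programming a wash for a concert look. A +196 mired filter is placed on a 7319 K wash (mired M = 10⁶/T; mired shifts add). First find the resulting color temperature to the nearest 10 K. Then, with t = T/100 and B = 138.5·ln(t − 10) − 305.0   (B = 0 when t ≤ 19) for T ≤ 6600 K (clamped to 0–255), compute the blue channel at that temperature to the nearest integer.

M_in = 10⁶/7319 = 136.63; M_out = 136.63 + (+196) = 332.63.
T_out = 10⁶/332.63 = 3006.3 K → 3010 K; t = 30.1.
B = 138.5·ln(30.1 − 10) − 305.0 = 138.5·ln 20.1 − 305.0 = 138.5·3.0007 − 305.0 = 110.600.
Rounded: 111.

111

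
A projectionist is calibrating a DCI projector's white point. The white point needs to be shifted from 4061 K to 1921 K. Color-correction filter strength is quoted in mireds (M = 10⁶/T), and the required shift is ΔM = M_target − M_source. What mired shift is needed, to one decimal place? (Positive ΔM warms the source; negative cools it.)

M_source = 10⁶/4061 = 246.245; M_target = 10⁶/1921 = 520.562.
ΔM = 520.562 − 246.245 = 274.317 → +274.3 mireds, a warming shift.

+274.3 mireds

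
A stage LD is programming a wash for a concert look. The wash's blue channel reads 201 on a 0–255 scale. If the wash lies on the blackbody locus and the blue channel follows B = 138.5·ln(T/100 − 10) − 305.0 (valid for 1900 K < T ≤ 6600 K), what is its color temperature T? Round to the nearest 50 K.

ln(t − 10) = (201 + 305.0) / 138.5 = 3.6534.
t − 10 = e^3.6534 = 38.607, so t = 48.607.
T = 100·t = 4861 K → 4850 K to the nearest 50 K.

4850 K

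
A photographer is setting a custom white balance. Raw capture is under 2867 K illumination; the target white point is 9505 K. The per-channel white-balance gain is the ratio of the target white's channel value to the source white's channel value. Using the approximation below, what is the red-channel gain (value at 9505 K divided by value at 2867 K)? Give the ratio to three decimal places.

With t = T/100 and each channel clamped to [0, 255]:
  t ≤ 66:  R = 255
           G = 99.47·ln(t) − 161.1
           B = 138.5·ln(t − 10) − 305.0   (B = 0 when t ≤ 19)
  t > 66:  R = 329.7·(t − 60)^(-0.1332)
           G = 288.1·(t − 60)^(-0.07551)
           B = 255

At 2867 K (t = 28.67):
  R = 255 by definition for t ≤ 66.
At 9505 K (t = 95.05):
  R = 329.7·(95.05 − 60)^(-0.1332) = 329.7·35.05^(-0.1332) = 329.7·0.62266 = 205.289.
Gain = 205.289 / 255.000 = 0.8051 → 0.805.

0.805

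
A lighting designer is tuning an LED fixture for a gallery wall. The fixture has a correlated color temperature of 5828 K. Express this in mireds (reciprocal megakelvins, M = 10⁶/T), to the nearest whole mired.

M = 10⁶ / 5828 = 171.585 → 172 mireds.

172 mireds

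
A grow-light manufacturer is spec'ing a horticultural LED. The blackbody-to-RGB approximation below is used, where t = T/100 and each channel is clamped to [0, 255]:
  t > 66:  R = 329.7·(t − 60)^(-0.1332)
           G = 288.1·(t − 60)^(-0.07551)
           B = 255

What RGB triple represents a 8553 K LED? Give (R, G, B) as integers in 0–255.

(214, 226, 255)

t = 8553/100 = 85.53; the t > 66 branch applies.
R = 329.7·(85.53 − 60)^(-0.1332) = 329.7·25.53^(-0.1332) = 329.7·0.64950 = 214.141.
G = 288.1·(85.53 − 60)^(-0.07551) = 288.1·25.53^(-0.07551) = 288.1·0.78299 = 225.578.
B = 255 by definition for t > 66.
Rounded: (214, 226, 255).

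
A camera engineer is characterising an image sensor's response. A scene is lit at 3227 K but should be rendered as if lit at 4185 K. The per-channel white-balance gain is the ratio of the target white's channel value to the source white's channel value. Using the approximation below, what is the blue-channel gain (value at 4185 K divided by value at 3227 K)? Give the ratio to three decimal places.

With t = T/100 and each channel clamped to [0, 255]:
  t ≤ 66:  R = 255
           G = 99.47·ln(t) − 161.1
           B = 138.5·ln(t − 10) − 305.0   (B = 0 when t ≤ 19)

1.397

At 3227 K (t = 32.27):
  B = 138.5·ln(32.27 − 10) − 305.0 = 138.5·ln 22.27 − 305.0 = 138.5·3.1032 − 305.0 = 124.799.
At 4185 K (t = 41.85):
  B = 138.5·ln(41.85 − 10) − 305.0 = 138.5·ln 31.85 − 305.0 = 138.5·3.4610 − 305.0 = 174.354.
Gain = 174.354 / 124.799 = 1.3971 → 1.397.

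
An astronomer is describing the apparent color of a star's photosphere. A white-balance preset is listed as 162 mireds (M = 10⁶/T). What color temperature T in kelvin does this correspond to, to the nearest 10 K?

T = 10⁶ / 162 = 6172.84 K → 6170 K.

6170 K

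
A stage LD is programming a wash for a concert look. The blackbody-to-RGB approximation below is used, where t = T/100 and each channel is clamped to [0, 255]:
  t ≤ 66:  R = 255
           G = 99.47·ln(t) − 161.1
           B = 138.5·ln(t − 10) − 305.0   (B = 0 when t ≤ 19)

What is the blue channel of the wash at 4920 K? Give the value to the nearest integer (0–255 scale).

t = 4920/100 = 49.2; the t ≤ 66 branch applies.
B = 138.5·ln(49.2 − 10) − 305.0 = 138.5·ln 39.2 − 305.0 = 138.5·3.6687 − 305.0 = 203.112.
Rounded: 203.

203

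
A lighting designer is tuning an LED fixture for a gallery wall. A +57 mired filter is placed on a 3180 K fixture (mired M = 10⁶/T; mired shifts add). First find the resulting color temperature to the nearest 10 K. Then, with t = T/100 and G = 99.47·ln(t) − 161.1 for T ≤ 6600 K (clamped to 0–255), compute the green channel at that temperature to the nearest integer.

166

M_in = 10⁶/3180 = 314.47; M_out = 314.47 + (+57) = 371.47.
T_out = 10⁶/371.47 = 2692.0 K → 2690 K; t = 26.9.
G = 99.47·ln 26.9 − 161.1 = 99.47·3.2921 − 161.1 = 166.368.
Rounded: 166.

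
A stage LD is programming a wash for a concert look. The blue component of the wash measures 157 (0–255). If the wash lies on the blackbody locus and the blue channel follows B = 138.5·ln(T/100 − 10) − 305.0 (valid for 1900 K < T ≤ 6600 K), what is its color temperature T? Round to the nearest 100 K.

3800 K

ln(t − 10) = (157 + 305.0) / 138.5 = 3.3357.
t − 10 = e^3.3357 = 28.099, so t = 38.099.
T = 100·t = 3810 K → 3800 K to the nearest 100 K.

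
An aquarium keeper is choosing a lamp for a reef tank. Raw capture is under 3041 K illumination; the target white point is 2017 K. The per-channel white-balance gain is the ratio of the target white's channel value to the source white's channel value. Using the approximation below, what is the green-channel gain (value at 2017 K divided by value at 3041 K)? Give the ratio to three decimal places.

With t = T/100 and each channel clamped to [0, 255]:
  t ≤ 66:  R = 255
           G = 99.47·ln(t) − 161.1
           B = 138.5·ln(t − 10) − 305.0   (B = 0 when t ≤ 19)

At 3041 K (t = 30.41):
  G = 99.47·ln 30.41 − 161.1 = 99.47·3.4148 − 161.1 = 178.567.
At 2017 K (t = 20.17):
  G = 99.47·ln 20.17 − 161.1 = 99.47·3.0042 − 161.1 = 137.727.
Gain = 137.727 / 178.567 = 0.7713 → 0.771.

0.771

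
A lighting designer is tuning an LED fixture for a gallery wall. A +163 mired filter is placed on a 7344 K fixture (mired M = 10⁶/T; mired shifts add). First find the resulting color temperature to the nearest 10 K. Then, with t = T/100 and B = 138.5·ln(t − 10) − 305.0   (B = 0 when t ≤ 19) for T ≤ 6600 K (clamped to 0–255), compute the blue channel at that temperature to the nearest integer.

M_in = 10⁶/7344 = 136.17; M_out = 136.17 + (+163) = 299.17.
T_out = 10⁶/299.17 = 3342.6 K → 3340 K; t = 33.4.
B = 138.5·ln(33.4 − 10) − 305.0 = 138.5·ln 23.4 − 305.0 = 138.5·3.1527 − 305.0 = 131.654.
Rounded: 132.

132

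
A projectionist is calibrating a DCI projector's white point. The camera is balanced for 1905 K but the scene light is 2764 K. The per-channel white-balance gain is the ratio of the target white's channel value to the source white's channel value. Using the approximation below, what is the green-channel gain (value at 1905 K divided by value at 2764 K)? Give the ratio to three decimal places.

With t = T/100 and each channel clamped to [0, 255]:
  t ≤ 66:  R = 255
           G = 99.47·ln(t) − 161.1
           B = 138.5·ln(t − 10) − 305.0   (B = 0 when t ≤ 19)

At 2764 K (t = 27.64):
  G = 99.47·ln 27.64 − 161.1 = 99.47·3.3193 − 161.1 = 169.067.
At 1905 K (t = 19.05):
  G = 99.47·ln 19.05 − 161.1 = 99.47·2.9471 − 161.1 = 132.045.
Gain = 132.045 / 169.067 = 0.7810 → 0.781.

0.781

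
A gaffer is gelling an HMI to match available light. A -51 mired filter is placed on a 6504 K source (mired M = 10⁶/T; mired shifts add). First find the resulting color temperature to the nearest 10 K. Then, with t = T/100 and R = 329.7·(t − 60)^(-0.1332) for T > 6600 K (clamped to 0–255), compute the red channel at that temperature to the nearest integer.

M_in = 10⁶/6504 = 153.75; M_out = 153.75 + (-51) = 102.75.
T_out = 10⁶/102.75 = 9732.2 K → 9730 K; t = 97.3.
R = 329.7·(97.3 − 60)^(-0.1332) = 329.7·37.3^(-0.1332) = 329.7·0.61752 = 203.595.
Rounded: 204.

204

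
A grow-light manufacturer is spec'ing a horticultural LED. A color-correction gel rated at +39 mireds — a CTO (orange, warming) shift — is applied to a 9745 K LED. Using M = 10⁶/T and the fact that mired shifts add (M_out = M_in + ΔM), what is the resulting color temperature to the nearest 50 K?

M_in = 10⁶/9745 = 102.62 mireds.
M_out = 102.62 + (+39) = 141.62 mireds.
T_out = 10⁶/141.62 = 7061.3 K → 7050 K.

7050 K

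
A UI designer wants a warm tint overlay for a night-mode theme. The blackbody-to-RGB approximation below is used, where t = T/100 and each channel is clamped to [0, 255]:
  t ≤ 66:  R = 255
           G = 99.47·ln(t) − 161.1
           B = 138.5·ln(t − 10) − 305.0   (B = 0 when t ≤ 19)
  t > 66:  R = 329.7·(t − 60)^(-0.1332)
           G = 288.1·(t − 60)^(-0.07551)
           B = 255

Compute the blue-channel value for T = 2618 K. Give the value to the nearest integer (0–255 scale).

81

t = 2618/100 = 26.18; the t ≤ 66 branch applies.
B = 138.5·ln(26.18 − 10) − 305.0 = 138.5·ln 16.18 − 305.0 = 138.5·2.7838 − 305.0 = 80.553.
Rounded: 81.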